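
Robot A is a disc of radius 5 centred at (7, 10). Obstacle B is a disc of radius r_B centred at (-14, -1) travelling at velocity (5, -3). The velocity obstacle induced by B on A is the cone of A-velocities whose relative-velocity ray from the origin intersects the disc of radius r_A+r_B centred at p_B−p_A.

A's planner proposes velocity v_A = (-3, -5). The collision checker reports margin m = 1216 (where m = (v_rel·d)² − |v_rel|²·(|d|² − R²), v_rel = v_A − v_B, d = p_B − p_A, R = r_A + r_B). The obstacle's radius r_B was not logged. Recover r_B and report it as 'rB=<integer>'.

m = 1216
d = (-21, -11);  v_rel = (-8, -2),  |v_rel|² = 68
v_rel×d = (-8)·(-11) − (-2)·(-21) = 46
since m = R²·68 − 46²:  R² = (2116 + 1216) / 68 = 49
R = √49 = 7  ⇒  r_B = 7 − 5 = 2

rB=2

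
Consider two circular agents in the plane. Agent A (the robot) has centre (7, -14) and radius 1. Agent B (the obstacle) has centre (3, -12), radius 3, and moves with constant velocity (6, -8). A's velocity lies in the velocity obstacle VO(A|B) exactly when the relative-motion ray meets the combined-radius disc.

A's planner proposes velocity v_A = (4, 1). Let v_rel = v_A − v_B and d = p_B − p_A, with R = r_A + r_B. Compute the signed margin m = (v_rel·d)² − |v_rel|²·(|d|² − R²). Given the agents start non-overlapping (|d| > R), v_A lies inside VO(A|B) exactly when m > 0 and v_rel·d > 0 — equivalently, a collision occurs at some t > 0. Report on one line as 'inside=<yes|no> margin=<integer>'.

d = (-4, 2),  |d|² = 20;  R = 1+3 = 4,  c = 20−4² = 4
v_rel = (-2, 9),  |v_rel|² = 85;  v_rel·d = (-2)·(-4) + (9)·(2) = 26
85·t² − 52·t + 4 = 0  ⇒  m = 26² − 85·4 = 336
m = 336 > 0,  v_rel·d = 26 > 0  ⇒  inside

inside=yes margin=336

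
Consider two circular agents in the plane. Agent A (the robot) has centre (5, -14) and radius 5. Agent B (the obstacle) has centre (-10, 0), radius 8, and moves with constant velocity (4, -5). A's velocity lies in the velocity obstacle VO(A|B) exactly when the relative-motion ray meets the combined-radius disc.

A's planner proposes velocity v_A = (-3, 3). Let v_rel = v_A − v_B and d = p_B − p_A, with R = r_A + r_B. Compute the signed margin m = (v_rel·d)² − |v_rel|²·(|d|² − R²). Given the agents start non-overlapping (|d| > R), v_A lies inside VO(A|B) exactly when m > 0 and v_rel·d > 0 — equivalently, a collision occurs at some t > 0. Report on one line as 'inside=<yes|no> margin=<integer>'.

d = (-15, 14),  |d|² = 421;  R = 5+8 = 13,  c = 421−13² = 252
v_rel = (-7, 8),  |v_rel|² = 113;  v_rel·d = (-7)·(-15) + (8)·(14) = 217
113·t² − 434·t + 252 = 0  ⇒  m = 217² − 113·252 = 18613
m = 18613 > 0,  v_rel·d = 217 > 0  ⇒  inside

inside=yes margin=18613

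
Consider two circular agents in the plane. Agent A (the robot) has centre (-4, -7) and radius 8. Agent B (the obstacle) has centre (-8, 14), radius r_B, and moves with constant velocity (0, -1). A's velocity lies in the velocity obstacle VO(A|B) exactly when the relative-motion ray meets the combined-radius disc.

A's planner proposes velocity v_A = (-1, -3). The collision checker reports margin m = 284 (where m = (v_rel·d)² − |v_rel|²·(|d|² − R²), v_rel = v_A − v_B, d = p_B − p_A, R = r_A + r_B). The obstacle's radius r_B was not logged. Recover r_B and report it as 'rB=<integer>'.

m = 284
d = (-4, 21);  v_rel = (-1, -2),  |v_rel|² = 5
v_rel×d = (-1)·(21) − (-2)·(-4) = -29
since m = R²·5 − (-29)²:  R² = (841 + 284) / 5 = 225
R = √225 = 15  ⇒  r_B = 15 − 8 = 7

rB=7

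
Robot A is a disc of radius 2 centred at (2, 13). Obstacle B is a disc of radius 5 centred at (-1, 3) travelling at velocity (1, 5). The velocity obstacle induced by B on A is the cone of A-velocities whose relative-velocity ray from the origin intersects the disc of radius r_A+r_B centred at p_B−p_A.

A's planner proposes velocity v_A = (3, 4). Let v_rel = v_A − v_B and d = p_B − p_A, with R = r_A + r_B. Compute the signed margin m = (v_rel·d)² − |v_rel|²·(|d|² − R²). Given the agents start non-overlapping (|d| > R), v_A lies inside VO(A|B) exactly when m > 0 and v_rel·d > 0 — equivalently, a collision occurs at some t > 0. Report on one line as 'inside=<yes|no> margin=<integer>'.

d = (-3, -10),  |d|² = 109;  R = 2+5 = 7,  c = 109−7² = 60
v_rel = (2, -1),  |v_rel|² = 5;  v_rel·d = (2)·(-3) + (-1)·(-10) = 4
5·t² − 8·t + 60 = 0  ⇒  m = 4² − 5·60 = -284
m = -284 < 0,  v_rel·d = 4 > 0  ⇒  outside

inside=no margin=-284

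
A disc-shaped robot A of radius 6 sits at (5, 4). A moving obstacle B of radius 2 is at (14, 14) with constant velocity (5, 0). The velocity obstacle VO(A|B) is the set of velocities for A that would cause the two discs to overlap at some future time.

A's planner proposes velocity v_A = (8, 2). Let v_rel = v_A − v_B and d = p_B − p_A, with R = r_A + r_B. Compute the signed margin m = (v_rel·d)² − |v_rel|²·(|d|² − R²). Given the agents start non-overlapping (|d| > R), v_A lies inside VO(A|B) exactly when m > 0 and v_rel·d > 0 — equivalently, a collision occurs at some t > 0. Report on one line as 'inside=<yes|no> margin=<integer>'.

d = (9, 10),  |d|² = 181;  R = 6+2 = 8,  c = 181−8² = 117
v_rel = (3, 2),  |v_rel|² = 13;  v_rel·d = (3)·(9) + (2)·(10) = 47
13·t² − 94·t + 117 = 0  ⇒  m = 47² − 13·117 = 688
m = 688 > 0,  v_rel·d = 47 > 0  ⇒  inside

inside=yes margin=688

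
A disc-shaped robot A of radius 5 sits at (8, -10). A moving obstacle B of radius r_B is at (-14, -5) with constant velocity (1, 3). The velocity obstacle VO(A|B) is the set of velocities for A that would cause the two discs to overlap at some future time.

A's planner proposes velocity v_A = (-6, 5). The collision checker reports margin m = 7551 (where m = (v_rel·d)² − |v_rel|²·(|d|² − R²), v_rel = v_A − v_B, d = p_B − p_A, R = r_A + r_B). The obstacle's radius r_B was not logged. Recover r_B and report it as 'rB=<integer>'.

m = 7551
d = (-22, 5);  v_rel = (-7, 2),  |v_rel|² = 53
v_rel×d = (-7)·(5) − (2)·(-22) = 9
since m = R²·53 − 9²:  R² = (81 + 7551) / 53 = 144
R = √144 = 12  ⇒  r_B = 12 − 5 = 7

rB=7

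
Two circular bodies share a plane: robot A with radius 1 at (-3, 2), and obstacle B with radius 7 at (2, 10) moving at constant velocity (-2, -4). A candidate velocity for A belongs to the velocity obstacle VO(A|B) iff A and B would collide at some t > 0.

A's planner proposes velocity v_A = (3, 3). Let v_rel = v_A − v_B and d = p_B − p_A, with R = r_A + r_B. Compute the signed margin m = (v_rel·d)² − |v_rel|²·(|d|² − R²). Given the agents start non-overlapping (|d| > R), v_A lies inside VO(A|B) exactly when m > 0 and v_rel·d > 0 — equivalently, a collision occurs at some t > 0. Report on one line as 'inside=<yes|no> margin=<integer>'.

d = (5, 8),  |d|² = 89;  R = 1+7 = 8,  c = 89−8² = 25
v_rel = (5, 7),  |v_rel|² = 74;  v_rel·d = (5)·(5) + (7)·(8) = 81
74·t² − 162·t + 25 = 0  ⇒  m = 81² − 74·25 = 4711
m = 4711 > 0,  v_rel·d = 81 > 0  ⇒  inside

inside=yes margin=4711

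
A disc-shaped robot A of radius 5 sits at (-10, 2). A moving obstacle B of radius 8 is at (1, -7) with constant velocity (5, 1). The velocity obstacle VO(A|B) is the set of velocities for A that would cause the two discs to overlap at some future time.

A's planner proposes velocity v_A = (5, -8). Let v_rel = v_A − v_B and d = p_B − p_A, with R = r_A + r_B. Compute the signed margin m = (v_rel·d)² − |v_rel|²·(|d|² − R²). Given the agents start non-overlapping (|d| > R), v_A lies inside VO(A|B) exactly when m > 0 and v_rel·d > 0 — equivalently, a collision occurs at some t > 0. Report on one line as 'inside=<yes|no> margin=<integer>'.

d = (11, -9),  |d|² = 202;  R = 5+8 = 13,  c = 202−13² = 33
v_rel = (0, -9),  |v_rel|² = 81;  v_rel·d = (0)·(11) + (-9)·(-9) = 81
81·t² − 162·t + 33 = 0  ⇒  m = 81² − 81·33 = 3888
m = 3888 > 0,  v_rel·d = 81 > 0  ⇒  inside

inside=yes margin=3888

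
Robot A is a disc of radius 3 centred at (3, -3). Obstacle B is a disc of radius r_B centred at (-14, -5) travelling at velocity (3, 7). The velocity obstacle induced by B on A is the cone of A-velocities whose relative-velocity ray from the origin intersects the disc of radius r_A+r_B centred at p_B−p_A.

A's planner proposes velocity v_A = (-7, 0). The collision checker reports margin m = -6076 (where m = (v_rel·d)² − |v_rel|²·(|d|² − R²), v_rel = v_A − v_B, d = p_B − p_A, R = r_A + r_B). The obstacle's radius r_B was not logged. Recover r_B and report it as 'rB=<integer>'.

m = -6076
d = (-17, -2);  v_rel = (-10, -7),  |v_rel|² = 149
v_rel×d = (-10)·(-2) − (-7)·(-17) = -99
since m = R²·149 − (-99)²:  R² = (9801 + -6076) / 149 = 25
R = √25 = 5  ⇒  r_B = 5 − 3 = 2

rB=2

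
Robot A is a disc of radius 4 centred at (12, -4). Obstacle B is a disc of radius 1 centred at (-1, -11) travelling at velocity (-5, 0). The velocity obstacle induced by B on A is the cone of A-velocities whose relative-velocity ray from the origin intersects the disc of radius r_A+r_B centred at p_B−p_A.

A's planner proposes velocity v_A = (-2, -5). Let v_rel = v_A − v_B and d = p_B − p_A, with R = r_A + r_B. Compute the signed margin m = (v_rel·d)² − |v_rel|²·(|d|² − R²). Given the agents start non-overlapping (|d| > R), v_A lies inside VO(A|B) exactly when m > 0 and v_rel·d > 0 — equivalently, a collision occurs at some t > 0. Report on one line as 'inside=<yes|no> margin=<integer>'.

d = (-13, -7),  |d|² = 218;  R = 4+1 = 5,  c = 218−5² = 193
v_rel = (3, -5),  |v_rel|² = 34;  v_rel·d = (3)·(-13) + (-5)·(-7) = -4
34·t² + 8·t + 193 = 0  ⇒  m = (-4)² − 34·193 = -6546
m = -6546 < 0,  v_rel·d = -4 < 0  ⇒  outside

inside=no margin=-6546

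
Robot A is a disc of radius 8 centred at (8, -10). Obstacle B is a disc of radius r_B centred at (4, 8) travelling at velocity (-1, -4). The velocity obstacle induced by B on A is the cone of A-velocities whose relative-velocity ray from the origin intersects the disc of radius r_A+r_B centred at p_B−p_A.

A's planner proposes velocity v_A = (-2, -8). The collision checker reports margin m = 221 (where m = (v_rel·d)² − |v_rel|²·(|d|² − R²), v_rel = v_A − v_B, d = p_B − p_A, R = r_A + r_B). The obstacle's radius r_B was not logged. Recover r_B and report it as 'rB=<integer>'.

m = 221
d = (-4, 18);  v_rel = (-1, -4),  |v_rel|² = 17
v_rel×d = (-1)·(18) − (-4)·(-4) = -34
since m = R²·17 − (-34)²:  R² = (1156 + 221) / 17 = 81
R = √81 = 9  ⇒  r_B = 9 − 8 = 1

rB=1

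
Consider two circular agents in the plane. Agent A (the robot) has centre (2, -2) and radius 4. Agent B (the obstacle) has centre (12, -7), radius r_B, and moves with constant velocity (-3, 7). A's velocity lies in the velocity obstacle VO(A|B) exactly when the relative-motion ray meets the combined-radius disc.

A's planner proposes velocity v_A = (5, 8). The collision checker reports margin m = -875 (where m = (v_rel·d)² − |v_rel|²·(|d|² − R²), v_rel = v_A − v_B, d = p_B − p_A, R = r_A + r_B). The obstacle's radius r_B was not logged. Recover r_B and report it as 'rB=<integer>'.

m = -875
d = (10, -5);  v_rel = (8, 1),  |v_rel|² = 65
v_rel×d = (8)·(-5) − (1)·(10) = -50
since m = R²·65 − (-50)²:  R² = (2500 + -875) / 65 = 25
R = √25 = 5  ⇒  r_B = 5 − 4 = 1

rB=1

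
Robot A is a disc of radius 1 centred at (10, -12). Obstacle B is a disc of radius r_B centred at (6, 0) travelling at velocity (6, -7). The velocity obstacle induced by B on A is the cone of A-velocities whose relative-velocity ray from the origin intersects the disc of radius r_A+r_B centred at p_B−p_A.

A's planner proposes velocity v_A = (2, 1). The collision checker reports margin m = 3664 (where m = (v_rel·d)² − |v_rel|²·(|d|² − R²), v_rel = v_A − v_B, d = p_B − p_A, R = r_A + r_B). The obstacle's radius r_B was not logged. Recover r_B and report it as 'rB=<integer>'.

m = 3664
d = (-4, 12);  v_rel = (-4, 8),  |v_rel|² = 80
v_rel×d = (-4)·(12) − (8)·(-4) = -16
since m = R²·80 − (-16)²:  R² = (256 + 3664) / 80 = 49
R = √49 = 7  ⇒  r_B = 7 − 1 = 6

rB=6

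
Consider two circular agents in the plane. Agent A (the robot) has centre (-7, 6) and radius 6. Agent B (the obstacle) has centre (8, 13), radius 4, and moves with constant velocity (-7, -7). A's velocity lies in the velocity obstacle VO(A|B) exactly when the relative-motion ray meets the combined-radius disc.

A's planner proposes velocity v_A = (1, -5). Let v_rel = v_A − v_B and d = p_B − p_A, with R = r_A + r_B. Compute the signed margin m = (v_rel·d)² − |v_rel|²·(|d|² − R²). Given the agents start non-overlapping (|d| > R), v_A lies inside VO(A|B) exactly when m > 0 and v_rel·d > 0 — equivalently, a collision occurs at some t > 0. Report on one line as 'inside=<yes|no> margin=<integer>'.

d = (15, 7),  |d|² = 274;  R = 6+4 = 10,  c = 274−10² = 174
v_rel = (8, 2),  |v_rel|² = 68;  v_rel·d = (8)·(15) + (2)·(7) = 134
68·t² − 268·t + 174 = 0  ⇒  m = 134² − 68·174 = 6124
m = 6124 > 0,  v_rel·d = 134 > 0  ⇒  inside

inside=yes margin=6124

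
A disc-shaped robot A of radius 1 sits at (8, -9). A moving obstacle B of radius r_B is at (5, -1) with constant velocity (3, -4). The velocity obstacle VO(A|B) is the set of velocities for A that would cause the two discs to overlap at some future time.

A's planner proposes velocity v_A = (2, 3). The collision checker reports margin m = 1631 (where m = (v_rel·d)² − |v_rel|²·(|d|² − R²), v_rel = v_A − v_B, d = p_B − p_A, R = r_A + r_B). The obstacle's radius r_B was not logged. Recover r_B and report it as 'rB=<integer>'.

m = 1631
d = (-3, 8);  v_rel = (-1, 7),  |v_rel|² = 50
v_rel×d = (-1)·(8) − (7)·(-3) = 13
since m = R²·50 − 13²:  R² = (169 + 1631) / 50 = 36
R = √36 = 6  ⇒  r_B = 6 − 1 = 5

rB=5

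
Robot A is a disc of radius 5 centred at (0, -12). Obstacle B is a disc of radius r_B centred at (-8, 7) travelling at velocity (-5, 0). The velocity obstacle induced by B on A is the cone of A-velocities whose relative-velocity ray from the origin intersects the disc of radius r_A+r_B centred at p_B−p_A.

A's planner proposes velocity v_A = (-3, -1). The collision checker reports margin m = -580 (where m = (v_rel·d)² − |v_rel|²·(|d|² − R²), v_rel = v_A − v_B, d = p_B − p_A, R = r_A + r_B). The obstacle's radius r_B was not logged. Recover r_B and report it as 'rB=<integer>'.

m = -580
d = (-8, 19);  v_rel = (2, -1),  |v_rel|² = 5
v_rel×d = (2)·(19) − (-1)·(-8) = 30
since m = R²·5 − 30²:  R² = (900 + -580) / 5 = 64
R = √64 = 8  ⇒  r_B = 8 − 5 = 3

rB=3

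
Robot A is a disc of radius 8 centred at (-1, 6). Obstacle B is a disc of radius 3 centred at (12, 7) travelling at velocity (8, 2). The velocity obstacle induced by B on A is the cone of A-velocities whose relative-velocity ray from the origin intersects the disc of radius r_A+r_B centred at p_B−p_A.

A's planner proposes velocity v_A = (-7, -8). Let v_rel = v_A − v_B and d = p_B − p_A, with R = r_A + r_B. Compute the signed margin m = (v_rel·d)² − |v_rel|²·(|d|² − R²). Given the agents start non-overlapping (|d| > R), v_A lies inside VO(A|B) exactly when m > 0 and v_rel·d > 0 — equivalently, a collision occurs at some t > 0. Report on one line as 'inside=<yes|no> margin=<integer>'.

d = (13, 1),  |d|² = 170;  R = 8+3 = 11,  c = 170−11² = 49
v_rel = (-15, -10),  |v_rel|² = 325;  v_rel·d = (-15)·(13) + (-10)·(1) = -205
325·t² + 410·t + 49 = 0  ⇒  m = (-205)² − 325·49 = 26100
m = 26100 > 0,  v_rel·d = -205 < 0  ⇒  outside

inside=no margin=26100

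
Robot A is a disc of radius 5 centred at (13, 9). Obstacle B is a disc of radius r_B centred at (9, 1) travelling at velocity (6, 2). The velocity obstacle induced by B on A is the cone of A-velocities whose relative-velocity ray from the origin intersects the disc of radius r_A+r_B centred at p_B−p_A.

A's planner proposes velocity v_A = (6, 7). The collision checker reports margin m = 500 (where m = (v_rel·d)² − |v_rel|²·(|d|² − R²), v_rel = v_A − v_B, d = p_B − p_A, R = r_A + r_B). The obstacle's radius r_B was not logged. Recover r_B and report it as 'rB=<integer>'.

m = 500
d = (-4, -8);  v_rel = (0, 5),  |v_rel|² = 25
v_rel×d = (0)·(-8) − (5)·(-4) = 20
since m = R²·25 − 20²:  R² = (400 + 500) / 25 = 36
R = √36 = 6  ⇒  r_B = 6 − 5 = 1

rB=1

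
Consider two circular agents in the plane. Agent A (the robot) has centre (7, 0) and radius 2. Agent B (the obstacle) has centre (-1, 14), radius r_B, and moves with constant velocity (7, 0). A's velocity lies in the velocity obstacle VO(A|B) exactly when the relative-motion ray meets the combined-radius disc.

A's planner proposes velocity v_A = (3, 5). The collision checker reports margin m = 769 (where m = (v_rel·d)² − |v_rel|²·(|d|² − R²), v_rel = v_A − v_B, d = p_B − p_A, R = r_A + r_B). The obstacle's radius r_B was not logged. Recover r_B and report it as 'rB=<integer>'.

m = 769
d = (-8, 14);  v_rel = (-4, 5),  |v_rel|² = 41
v_rel×d = (-4)·(14) − (5)·(-8) = -16
since m = R²·41 − (-16)²:  R² = (256 + 769) / 41 = 25
R = √25 = 5  ⇒  r_B = 5 − 2 = 3

rB=3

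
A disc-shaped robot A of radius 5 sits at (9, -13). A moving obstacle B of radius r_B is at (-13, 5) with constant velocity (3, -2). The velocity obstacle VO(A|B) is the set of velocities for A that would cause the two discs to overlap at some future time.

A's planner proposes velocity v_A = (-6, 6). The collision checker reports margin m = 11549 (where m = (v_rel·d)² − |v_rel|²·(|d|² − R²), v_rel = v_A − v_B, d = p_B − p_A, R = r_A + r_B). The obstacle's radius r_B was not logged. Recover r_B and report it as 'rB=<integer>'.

m = 11549
d = (-22, 18);  v_rel = (-9, 8),  |v_rel|² = 145
v_rel×d = (-9)·(18) − (8)·(-22) = 14
since m = R²·145 − 14²:  R² = (196 + 11549) / 145 = 81
R = √81 = 9  ⇒  r_B = 9 − 5 = 4

rB=4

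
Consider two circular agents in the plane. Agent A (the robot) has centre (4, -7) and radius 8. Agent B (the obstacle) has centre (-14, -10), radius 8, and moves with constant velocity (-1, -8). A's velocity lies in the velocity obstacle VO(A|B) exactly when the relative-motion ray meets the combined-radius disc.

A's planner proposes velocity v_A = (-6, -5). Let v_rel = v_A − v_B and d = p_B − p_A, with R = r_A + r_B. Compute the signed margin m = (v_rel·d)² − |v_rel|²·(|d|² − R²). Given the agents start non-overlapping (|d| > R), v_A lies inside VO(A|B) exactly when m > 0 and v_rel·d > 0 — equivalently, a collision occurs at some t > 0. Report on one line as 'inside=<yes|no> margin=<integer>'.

d = (-18, -3),  |d|² = 333;  R = 8+8 = 16,  c = 333−16² = 77
v_rel = (-5, 3),  |v_rel|² = 34;  v_rel·d = (-5)·(-18) + (3)·(-3) = 81
34·t² − 162·t + 77 = 0  ⇒  m = 81² − 34·77 = 3943
m = 3943 > 0,  v_rel·d = 81 > 0  ⇒  inside

inside=yes margin=3943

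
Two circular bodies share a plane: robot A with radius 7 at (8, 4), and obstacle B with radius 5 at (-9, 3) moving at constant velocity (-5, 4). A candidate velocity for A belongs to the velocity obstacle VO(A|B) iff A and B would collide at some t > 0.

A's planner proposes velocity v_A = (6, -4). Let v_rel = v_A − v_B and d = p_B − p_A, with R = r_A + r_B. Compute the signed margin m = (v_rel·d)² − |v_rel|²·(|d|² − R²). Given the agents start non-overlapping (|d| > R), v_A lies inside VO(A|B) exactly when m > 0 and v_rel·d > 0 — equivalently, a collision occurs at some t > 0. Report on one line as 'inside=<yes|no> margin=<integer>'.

d = (-17, -1),  |d|² = 290;  R = 7+5 = 12,  c = 290−12² = 146
v_rel = (11, -8),  |v_rel|² = 185;  v_rel·d = (11)·(-17) + (-8)·(-1) = -179
185·t² + 358·t + 146 = 0  ⇒  m = (-179)² − 185·146 = 5031
m = 5031 > 0,  v_rel·d = -179 < 0  ⇒  outside

inside=no margin=5031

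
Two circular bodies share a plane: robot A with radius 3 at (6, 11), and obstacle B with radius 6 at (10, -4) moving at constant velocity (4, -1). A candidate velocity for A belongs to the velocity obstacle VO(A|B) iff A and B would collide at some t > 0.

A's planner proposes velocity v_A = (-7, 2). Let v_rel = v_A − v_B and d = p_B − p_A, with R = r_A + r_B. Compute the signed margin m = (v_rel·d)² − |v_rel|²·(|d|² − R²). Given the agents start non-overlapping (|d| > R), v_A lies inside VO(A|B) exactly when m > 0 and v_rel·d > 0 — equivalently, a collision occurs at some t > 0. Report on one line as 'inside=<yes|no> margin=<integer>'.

d = (4, -15),  |d|² = 241;  R = 3+6 = 9,  c = 241−9² = 160
v_rel = (-11, 3),  |v_rel|² = 130;  v_rel·d = (-11)·(4) + (3)·(-15) = -89
130·t² + 178·t + 160 = 0  ⇒  m = (-89)² − 130·160 = -12879
m = -12879 < 0,  v_rel·d = -89 < 0  ⇒  outside

inside=no margin=-12879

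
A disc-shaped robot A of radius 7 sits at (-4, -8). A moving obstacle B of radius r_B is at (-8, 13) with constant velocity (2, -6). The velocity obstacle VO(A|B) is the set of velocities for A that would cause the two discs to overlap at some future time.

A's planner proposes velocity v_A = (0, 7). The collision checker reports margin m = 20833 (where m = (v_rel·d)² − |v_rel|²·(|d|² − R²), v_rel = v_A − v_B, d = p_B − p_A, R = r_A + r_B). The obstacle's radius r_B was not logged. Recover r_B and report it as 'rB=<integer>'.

m = 20833
d = (-4, 21);  v_rel = (-2, 13),  |v_rel|² = 173
v_rel×d = (-2)·(21) − (13)·(-4) = 10
since m = R²·173 − 10²:  R² = (100 + 20833) / 173 = 121
R = √121 = 11  ⇒  r_B = 11 − 7 = 4

rB=4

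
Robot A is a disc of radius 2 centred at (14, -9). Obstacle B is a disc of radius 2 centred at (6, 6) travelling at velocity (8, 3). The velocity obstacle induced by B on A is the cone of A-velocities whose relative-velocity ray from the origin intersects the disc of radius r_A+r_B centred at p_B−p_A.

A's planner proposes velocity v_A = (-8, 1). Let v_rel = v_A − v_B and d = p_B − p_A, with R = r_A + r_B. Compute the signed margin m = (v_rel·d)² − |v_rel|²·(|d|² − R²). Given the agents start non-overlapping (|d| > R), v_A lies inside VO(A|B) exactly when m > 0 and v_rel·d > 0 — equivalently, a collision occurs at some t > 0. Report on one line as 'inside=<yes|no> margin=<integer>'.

d = (-8, 15),  |d|² = 289;  R = 2+2 = 4,  c = 289−4² = 273
v_rel = (-16, -2),  |v_rel|² = 260;  v_rel·d = (-16)·(-8) + (-2)·(15) = 98
260·t² − 196·t + 273 = 0  ⇒  m = 98² − 260·273 = -61376
m = -61376 < 0,  v_rel·d = 98 > 0  ⇒  outside

inside=no margin=-61376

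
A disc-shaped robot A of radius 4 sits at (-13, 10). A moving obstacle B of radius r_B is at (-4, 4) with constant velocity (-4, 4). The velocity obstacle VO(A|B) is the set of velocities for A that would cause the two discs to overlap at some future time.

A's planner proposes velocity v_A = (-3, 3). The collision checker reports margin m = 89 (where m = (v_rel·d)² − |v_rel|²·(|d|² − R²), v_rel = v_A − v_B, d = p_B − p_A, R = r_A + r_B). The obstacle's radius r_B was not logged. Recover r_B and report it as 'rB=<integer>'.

m = 89
d = (9, -6);  v_rel = (1, -1),  |v_rel|² = 2
v_rel×d = (1)·(-6) − (-1)·(9) = 3
since m = R²·2 − 3²:  R² = (9 + 89) / 2 = 49
R = √49 = 7  ⇒  r_B = 7 − 4 = 3

rB=3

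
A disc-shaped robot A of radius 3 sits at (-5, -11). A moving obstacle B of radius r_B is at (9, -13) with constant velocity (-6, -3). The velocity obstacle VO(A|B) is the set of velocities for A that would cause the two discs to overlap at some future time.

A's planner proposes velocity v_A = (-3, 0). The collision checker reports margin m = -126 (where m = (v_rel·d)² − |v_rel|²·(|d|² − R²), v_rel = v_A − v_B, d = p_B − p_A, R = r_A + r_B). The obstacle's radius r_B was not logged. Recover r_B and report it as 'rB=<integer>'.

m = -126
d = (14, -2);  v_rel = (3, 3),  |v_rel|² = 18
v_rel×d = (3)·(-2) − (3)·(14) = -48
since m = R²·18 − (-48)²:  R² = (2304 + -126) / 18 = 121
R = √121 = 11  ⇒  r_B = 11 − 3 = 8

rB=8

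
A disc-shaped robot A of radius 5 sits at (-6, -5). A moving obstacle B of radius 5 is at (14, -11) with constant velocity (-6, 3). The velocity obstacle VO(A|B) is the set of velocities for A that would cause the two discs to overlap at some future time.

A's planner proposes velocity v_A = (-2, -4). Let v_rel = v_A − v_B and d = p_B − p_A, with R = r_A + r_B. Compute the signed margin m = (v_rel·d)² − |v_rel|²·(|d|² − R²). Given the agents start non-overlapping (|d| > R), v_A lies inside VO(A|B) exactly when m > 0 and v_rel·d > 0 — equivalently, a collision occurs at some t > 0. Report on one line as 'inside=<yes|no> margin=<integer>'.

d = (20, -6),  |d|² = 436;  R = 5+5 = 10,  c = 436−10² = 336
v_rel = (4, -7),  |v_rel|² = 65;  v_rel·d = (4)·(20) + (-7)·(-6) = 122
65·t² − 244·t + 336 = 0  ⇒  m = 122² − 65·336 = -6956
m = -6956 < 0,  v_rel·d = 122 > 0  ⇒  outside

inside=no margin=-6956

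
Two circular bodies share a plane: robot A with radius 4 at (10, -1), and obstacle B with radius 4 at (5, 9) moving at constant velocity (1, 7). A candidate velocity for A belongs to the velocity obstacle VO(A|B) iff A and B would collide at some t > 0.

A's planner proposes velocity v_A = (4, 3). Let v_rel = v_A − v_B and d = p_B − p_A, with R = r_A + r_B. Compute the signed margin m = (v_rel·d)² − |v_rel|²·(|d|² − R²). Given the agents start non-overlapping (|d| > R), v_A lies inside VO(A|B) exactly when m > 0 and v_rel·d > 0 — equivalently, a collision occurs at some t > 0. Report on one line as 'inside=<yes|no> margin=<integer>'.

d = (-5, 10),  |d|² = 125;  R = 4+4 = 8,  c = 125−8² = 61
v_rel = (3, -4),  |v_rel|² = 25;  v_rel·d = (3)·(-5) + (-4)·(10) = -55
25·t² + 110·t + 61 = 0  ⇒  m = (-55)² − 25·61 = 1500
m = 1500 > 0,  v_rel·d = -55 < 0  ⇒  outside

inside=no margin=1500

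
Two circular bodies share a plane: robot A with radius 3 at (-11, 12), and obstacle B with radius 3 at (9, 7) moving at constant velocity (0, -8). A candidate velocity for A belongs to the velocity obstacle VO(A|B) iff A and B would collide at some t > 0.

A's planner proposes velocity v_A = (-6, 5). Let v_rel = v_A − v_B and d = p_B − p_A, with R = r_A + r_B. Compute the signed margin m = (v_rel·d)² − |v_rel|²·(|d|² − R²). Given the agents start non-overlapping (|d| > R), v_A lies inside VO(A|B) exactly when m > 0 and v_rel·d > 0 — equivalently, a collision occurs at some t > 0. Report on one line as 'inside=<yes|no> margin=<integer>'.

d = (20, -5),  |d|² = 425;  R = 3+3 = 6,  c = 425−6² = 389
v_rel = (-6, 13),  |v_rel|² = 205;  v_rel·d = (-6)·(20) + (13)·(-5) = -185
205·t² + 370·t + 389 = 0  ⇒  m = (-185)² − 205·389 = -45520
m = -45520 < 0,  v_rel·d = -185 < 0  ⇒  outside

inside=no margin=-45520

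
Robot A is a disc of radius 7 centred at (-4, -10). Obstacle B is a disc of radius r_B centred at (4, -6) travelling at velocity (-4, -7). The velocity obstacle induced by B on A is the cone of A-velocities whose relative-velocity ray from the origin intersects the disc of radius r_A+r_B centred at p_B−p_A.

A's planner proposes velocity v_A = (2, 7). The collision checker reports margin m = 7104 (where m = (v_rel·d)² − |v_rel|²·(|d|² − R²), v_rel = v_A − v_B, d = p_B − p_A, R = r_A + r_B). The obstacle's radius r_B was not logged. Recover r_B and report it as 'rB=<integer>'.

m = 7104
d = (8, 4);  v_rel = (6, 14),  |v_rel|² = 232
v_rel×d = (6)·(4) − (14)·(8) = -88
since m = R²·232 − (-88)²:  R² = (7744 + 7104) / 232 = 64
R = √64 = 8  ⇒  r_B = 8 − 7 = 1

rB=1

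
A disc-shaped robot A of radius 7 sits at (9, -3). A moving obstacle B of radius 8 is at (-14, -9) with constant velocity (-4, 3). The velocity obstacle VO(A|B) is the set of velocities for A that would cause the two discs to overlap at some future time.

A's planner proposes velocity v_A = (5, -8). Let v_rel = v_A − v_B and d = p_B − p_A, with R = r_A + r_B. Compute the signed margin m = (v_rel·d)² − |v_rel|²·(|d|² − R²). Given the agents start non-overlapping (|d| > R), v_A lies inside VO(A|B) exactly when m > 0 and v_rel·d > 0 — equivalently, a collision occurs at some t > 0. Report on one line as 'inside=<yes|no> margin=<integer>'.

d = (-23, -6),  |d|² = 565;  R = 7+8 = 15,  c = 565−15² = 340
v_rel = (9, -11),  |v_rel|² = 202;  v_rel·d = (9)·(-23) + (-11)·(-6) = -141
202·t² + 282·t + 340 = 0  ⇒  m = (-141)² − 202·340 = -48799
m = -48799 < 0,  v_rel·d = -141 < 0  ⇒  outside

inside=no margin=-48799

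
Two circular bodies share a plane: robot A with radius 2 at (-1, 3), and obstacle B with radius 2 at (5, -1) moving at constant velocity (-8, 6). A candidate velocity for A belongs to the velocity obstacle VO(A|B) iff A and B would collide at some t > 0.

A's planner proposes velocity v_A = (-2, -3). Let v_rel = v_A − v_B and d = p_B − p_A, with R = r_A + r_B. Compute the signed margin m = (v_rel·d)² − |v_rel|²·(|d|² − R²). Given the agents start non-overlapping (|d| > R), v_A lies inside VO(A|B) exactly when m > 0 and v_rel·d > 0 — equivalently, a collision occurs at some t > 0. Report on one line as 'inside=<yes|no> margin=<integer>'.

d = (6, -4),  |d|² = 52;  R = 2+2 = 4,  c = 52−4² = 36
v_rel = (6, -9),  |v_rel|² = 117;  v_rel·d = (6)·(6) + (-9)·(-4) = 72
117·t² − 144·t + 36 = 0  ⇒  m = 72² − 117·36 = 972
m = 972 > 0,  v_rel·d = 72 > 0  ⇒  inside

inside=yes margin=972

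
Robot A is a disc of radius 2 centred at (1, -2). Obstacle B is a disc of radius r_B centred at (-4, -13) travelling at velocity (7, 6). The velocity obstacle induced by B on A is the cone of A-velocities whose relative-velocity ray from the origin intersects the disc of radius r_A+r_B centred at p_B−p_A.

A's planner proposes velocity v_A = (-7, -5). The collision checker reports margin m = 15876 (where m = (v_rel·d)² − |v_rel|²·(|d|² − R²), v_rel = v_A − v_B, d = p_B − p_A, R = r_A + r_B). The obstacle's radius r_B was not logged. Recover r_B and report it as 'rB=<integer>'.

m = 15876
d = (-5, -11);  v_rel = (-14, -11),  |v_rel|² = 317
v_rel×d = (-14)·(-11) − (-11)·(-5) = 99
since m = R²·317 − 99²:  R² = (9801 + 15876) / 317 = 81
R = √81 = 9  ⇒  r_B = 9 − 2 = 7

rB=7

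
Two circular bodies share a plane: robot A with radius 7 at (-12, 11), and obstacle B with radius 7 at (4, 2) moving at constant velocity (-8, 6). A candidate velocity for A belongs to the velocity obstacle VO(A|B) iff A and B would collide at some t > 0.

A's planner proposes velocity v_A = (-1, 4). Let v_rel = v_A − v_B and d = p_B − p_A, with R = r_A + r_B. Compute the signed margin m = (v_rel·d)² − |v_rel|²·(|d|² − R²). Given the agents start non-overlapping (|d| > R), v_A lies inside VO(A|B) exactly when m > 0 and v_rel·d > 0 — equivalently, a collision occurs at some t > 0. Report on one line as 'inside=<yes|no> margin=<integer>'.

d = (16, -9),  |d|² = 337;  R = 7+7 = 14,  c = 337−14² = 141
v_rel = (7, -2),  |v_rel|² = 53;  v_rel·d = (7)·(16) + (-2)·(-9) = 130
53·t² − 260·t + 141 = 0  ⇒  m = 130² − 53·141 = 9427
m = 9427 > 0,  v_rel·d = 130 > 0  ⇒  inside

inside=yes margin=9427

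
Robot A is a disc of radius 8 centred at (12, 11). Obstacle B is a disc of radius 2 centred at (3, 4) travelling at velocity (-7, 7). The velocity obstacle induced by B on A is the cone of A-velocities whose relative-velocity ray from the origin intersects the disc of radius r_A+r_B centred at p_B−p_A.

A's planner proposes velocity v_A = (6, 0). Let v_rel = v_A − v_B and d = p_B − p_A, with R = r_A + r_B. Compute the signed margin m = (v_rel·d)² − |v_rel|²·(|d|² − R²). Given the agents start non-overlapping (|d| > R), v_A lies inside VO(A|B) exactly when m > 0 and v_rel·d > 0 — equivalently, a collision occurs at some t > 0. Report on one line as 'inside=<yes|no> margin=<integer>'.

d = (-9, -7),  |d|² = 130;  R = 8+2 = 10,  c = 130−10² = 30
v_rel = (13, -7),  |v_rel|² = 218;  v_rel·d = (13)·(-9) + (-7)·(-7) = -68
218·t² + 136·t + 30 = 0  ⇒  m = (-68)² − 218·30 = -1916
m = -1916 < 0,  v_rel·d = -68 < 0  ⇒  outside

inside=no margin=-1916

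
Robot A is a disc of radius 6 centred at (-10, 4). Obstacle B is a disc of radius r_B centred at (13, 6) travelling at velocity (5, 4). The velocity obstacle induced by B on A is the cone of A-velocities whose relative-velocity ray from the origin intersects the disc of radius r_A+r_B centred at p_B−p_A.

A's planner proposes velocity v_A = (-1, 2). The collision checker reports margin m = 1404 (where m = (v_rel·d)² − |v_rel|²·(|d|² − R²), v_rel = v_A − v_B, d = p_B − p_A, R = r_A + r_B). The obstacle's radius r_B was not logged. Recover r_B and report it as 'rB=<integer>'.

m = 1404
d = (23, 2);  v_rel = (-6, -2),  |v_rel|² = 40
v_rel×d = (-6)·(2) − (-2)·(23) = 34
since m = R²·40 − 34²:  R² = (1156 + 1404) / 40 = 64
R = √64 = 8  ⇒  r_B = 8 − 6 = 2

rB=2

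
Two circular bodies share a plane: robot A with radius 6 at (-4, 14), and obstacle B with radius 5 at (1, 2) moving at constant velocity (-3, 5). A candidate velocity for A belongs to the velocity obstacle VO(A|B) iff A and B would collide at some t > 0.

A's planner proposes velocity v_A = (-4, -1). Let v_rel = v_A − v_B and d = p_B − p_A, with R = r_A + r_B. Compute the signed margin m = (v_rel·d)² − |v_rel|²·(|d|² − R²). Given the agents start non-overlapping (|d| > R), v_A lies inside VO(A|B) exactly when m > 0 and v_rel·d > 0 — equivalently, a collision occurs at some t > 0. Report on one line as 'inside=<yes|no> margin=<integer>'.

d = (5, -12),  |d|² = 169;  R = 6+5 = 11,  c = 169−11² = 48
v_rel = (-1, -6),  |v_rel|² = 37;  v_rel·d = (-1)·(5) + (-6)·(-12) = 67
37·t² − 134·t + 48 = 0  ⇒  m = 67² − 37·48 = 2713
m = 2713 > 0,  v_rel·d = 67 > 0  ⇒  inside

inside=yes margin=2713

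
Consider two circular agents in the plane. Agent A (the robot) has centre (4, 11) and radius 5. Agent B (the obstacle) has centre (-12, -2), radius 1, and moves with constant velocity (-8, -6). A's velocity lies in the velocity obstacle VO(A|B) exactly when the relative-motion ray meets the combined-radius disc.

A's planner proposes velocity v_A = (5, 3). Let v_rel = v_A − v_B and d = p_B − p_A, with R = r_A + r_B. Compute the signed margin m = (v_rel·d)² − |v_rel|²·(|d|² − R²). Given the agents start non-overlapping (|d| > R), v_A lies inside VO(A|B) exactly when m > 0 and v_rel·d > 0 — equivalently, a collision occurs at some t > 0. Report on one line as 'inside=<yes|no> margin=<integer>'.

d = (-16, -13),  |d|² = 425;  R = 5+1 = 6,  c = 425−6² = 389
v_rel = (13, 9),  |v_rel|² = 250;  v_rel·d = (13)·(-16) + (9)·(-13) = -325
250·t² + 650·t + 389 = 0  ⇒  m = (-325)² − 250·389 = 8375
m = 8375 > 0,  v_rel·d = -325 < 0  ⇒  outside

inside=no margin=8375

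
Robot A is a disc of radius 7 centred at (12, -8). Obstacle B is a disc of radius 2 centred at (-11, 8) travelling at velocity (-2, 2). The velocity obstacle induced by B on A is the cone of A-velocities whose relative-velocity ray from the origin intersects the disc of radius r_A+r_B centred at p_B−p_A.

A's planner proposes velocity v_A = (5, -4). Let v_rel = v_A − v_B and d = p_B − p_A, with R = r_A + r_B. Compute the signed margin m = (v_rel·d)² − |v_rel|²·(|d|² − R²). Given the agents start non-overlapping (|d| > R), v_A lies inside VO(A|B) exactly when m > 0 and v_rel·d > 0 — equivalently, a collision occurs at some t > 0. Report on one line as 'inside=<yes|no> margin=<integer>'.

d = (-23, 16),  |d|² = 785;  R = 7+2 = 9,  c = 785−9² = 704
v_rel = (7, -6),  |v_rel|² = 85;  v_rel·d = (7)·(-23) + (-6)·(16) = -257
85·t² + 514·t + 704 = 0  ⇒  m = (-257)² − 85·704 = 6209
m = 6209 > 0,  v_rel·d = -257 < 0  ⇒  outside

inside=no margin=6209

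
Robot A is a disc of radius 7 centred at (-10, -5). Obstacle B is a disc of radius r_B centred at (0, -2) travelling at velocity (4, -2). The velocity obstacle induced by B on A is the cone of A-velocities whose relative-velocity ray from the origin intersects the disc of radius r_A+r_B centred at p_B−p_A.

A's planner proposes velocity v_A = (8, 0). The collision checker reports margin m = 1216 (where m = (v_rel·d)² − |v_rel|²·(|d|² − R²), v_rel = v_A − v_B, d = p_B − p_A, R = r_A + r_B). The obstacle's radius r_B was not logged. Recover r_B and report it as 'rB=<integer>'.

m = 1216
d = (10, 3);  v_rel = (4, 2),  |v_rel|² = 20
v_rel×d = (4)·(3) − (2)·(10) = -8
since m = R²·20 − (-8)²:  R² = (64 + 1216) / 20 = 64
R = √64 = 8  ⇒  r_B = 8 − 7 = 1

rB=1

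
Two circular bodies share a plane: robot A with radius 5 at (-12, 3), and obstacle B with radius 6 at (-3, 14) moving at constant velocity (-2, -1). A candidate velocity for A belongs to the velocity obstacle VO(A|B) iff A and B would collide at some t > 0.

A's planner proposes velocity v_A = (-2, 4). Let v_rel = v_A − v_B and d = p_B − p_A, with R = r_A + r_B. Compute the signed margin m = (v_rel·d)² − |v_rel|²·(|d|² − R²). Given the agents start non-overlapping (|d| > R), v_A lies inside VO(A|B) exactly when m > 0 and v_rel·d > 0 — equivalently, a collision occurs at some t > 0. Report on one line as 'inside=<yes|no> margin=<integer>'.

d = (9, 11),  |d|² = 202;  R = 5+6 = 11,  c = 202−11² = 81
v_rel = (0, 5),  |v_rel|² = 25;  v_rel·d = (0)·(9) + (5)·(11) = 55
25·t² − 110·t + 81 = 0  ⇒  m = 55² − 25·81 = 1000
m = 1000 > 0,  v_rel·d = 55 > 0  ⇒  inside

inside=yes margin=1000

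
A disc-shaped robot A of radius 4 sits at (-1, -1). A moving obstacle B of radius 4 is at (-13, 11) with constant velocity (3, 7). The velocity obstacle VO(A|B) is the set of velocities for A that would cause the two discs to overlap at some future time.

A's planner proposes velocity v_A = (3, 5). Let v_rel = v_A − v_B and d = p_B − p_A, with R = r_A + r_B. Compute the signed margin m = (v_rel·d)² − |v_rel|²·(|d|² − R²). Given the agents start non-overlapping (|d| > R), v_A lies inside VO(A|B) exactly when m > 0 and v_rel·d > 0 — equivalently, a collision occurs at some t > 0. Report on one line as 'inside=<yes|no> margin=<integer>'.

d = (-12, 12),  |d|² = 288;  R = 4+4 = 8,  c = 288−8² = 224
v_rel = (0, -2),  |v_rel|² = 4;  v_rel·d = (0)·(-12) + (-2)·(12) = -24
4·t² + 48·t + 224 = 0  ⇒  m = (-24)² − 4·224 = -320
m = -320 < 0,  v_rel·d = -24 < 0  ⇒  outside

inside=no margin=-320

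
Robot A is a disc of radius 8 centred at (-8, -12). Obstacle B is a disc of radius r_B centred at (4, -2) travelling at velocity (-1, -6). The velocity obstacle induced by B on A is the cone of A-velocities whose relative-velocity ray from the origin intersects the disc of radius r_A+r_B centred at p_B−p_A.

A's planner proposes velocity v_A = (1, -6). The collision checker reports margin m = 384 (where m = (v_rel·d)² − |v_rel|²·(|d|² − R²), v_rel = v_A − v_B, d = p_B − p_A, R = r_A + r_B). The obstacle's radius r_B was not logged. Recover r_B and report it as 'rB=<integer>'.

m = 384
d = (12, 10);  v_rel = (2, 0),  |v_rel|² = 4
v_rel×d = (2)·(10) − (0)·(12) = 20
since m = R²·4 − 20²:  R² = (400 + 384) / 4 = 196
R = √196 = 14  ⇒  r_B = 14 − 8 = 6

rB=6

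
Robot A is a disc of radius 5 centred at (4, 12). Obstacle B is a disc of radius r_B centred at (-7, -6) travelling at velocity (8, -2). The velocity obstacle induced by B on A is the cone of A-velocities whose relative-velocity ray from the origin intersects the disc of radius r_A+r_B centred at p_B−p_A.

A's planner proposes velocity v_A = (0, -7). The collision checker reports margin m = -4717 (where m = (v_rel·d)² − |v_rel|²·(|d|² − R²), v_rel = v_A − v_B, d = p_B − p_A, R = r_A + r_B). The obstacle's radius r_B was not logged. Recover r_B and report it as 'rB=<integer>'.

m = -4717
d = (-11, -18);  v_rel = (-8, -5),  |v_rel|² = 89
v_rel×d = (-8)·(-18) − (-5)·(-11) = 89
since m = R²·89 − 89²:  R² = (7921 + -4717) / 89 = 36
R = √36 = 6  ⇒  r_B = 6 − 5 = 1

rB=1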